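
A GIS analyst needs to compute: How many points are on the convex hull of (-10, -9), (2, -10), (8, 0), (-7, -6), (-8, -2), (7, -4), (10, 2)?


Convex hull vertices (CCW): (-10, -9), (2, -10), (7, -4), (10, 2), (-8, -2)
Count = 5

5


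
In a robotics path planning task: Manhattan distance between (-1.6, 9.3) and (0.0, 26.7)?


|(-1.6)-0| + |9.3-26.7| = 1.6 + 17.4 = 19

19


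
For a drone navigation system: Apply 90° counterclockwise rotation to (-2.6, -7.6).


90° CCW: (x,y) -> (-y, x)
(-2.6,-7.6) -> (7.6, -2.6)

(7.6, -2.6)


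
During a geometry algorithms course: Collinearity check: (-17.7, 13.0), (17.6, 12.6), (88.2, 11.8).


Cross product: (17.6-(-17.7))*(11.8-13) - (12.6-13)*(88.2-(-17.7))
= 0

Yes, collinear


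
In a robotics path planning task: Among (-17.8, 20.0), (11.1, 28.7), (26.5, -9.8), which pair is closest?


d(P0,P1) = 30.1811, d(P0,P2) = 53.3904, d(P1,P2) = 41.4658
Closest: P0 and P1

Closest pair: (-17.8, 20.0) and (11.1, 28.7), distance = 30.1811


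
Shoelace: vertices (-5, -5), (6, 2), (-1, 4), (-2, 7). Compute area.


Shoelace sum: ((-5)*2 - 6*(-5)) + (6*4 - (-1)*2) + ((-1)*7 - (-2)*4) + ((-2)*(-5) - (-5)*7)
= 92
Area = |92|/2 = 46

46


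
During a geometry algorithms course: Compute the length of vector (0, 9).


|u| = sqrt(0^2 + 9^2) = sqrt(81) = 9

9


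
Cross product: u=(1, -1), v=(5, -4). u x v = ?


u x v = u_x*v_y - u_y*v_x = 1*(-4) - (-1)*5
= (-4) - (-5) = 1

1


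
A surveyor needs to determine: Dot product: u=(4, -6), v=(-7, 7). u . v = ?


u . v = u_x*v_x + u_y*v_y = 4*(-7) + (-6)*7
= (-28) + (-42) = -70

-70


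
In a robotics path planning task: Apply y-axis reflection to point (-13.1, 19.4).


Reflection over y-axis: (x,y) -> (-x,y)
(-13.1, 19.4) -> (13.1, 19.4)

(13.1, 19.4)


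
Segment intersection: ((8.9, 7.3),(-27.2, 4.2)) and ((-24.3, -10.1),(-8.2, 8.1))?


Cross products: d1=-324.1, d2=283.01, d3=525.22, d4=-81.89
d1*d2 < 0 and d3*d4 < 0? yes

Yes, they intersect


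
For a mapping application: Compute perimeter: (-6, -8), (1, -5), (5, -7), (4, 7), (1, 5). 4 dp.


Sides: (-6, -8)->(1, -5): sqrt(58) = 7.615773, (1, -5)->(5, -7): sqrt(20) = 4.472136, (5, -7)->(4, 7): sqrt(197) = 14.035669, (4, 7)->(1, 5): sqrt(13) = 3.605551, (1, 5)->(-6, -8): sqrt(218) = 14.764823
Sum = 44.493952
Perimeter = 44.494

44.494


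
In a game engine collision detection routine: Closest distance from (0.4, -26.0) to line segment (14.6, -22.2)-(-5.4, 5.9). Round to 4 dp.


Project P onto AB: t = 0.149 (clamped to [0,1])
Closest point on segment: (11.6205, -18.0139)
Distance: 13.7724

13.7724


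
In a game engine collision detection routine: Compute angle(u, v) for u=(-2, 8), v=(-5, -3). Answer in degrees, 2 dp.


u.v = -14, |u| = sqrt(68) = 8.2462, |v| = sqrt(34) = 5.831
cos(theta) = u.v/(|u||v|) = -14/sqrt(2312) = -0.291162
theta = acos(-0.291162) = 106.93 degrees

106.93 degrees


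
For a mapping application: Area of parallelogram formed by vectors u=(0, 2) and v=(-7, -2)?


|u x v| = |0*(-2) - 2*(-7)|
= |0 - (-14)| = 14

14


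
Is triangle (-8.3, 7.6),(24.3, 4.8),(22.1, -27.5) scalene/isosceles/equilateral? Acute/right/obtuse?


Side lengths squared: AB^2=1070.6, BC^2=1048.13, CA^2=2156.17
Sorted: [1048.13, 1070.6, 2156.17]
By sides: Scalene, By angles: Obtuse

Scalene, Obtuse


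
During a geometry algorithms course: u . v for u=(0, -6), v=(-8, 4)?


u . v = u_x*v_x + u_y*v_y = 0*(-8) + (-6)*4
= 0 + (-24) = -24

-24


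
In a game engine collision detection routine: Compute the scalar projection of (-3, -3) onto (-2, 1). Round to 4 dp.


u.v = 3, |v| = sqrt(5) = 2.2361
Scalar projection = u.v / |v| = 3 / sqrt(5) = 1.3416

1.3416


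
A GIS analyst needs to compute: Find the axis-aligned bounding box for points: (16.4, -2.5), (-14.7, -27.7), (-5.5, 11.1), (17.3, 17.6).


x range: [-14.7, 17.3]
y range: [-27.7, 17.6]
Bounding box: (-14.7,-27.7) to (17.3,17.6)

(-14.7,-27.7) to (17.3,17.6)


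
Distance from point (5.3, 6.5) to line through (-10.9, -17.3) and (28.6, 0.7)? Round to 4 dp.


|cross product| = 648.5
|line direction| = sqrt(1884.25) = 43.4079
Distance = 648.5/sqrt(1884.25) = 14.9397

14.9397


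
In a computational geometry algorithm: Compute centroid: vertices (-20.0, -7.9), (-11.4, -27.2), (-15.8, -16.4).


Centroid = ((x_A+x_B+x_C)/3, (y_A+y_B+y_C)/3)
= (((-20)+(-11.4)+(-15.8))/3, ((-7.9)+(-27.2)+(-16.4))/3)
= (-15.7333, -17.1667)

(-15.7333, -17.1667)


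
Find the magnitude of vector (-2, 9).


|u| = sqrt((-2)^2 + 9^2) = sqrt(85) = 9.2195

9.2195


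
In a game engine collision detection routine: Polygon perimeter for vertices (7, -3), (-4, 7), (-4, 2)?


Sides: (7, -3)->(-4, 7): sqrt(221) = 14.866069, (-4, 7)->(-4, 2): sqrt(25) = 5, (-4, 2)->(7, -3): sqrt(146) = 12.083046
Sum = 31.949115
Perimeter = 31.9491

31.9491


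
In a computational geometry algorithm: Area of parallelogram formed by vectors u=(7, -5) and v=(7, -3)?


|u x v| = |7*(-3) - (-5)*7|
= |(-21) - (-35)| = 14

14


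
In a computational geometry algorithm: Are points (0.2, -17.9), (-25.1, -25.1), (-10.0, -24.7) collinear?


Cross product: ((-25.1)-0.2)*((-24.7)-(-17.9)) - ((-25.1)-(-17.9))*((-10)-0.2)
= 98.6

No, not collinear


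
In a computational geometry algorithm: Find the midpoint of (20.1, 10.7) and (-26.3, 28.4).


M = ((20.1+(-26.3))/2, (10.7+28.4)/2)
= (-3.1, 19.55)

(-3.1, 19.55)


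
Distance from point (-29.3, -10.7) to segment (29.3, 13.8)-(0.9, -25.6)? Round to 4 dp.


Project P onto AB: t = 1 (clamped to [0,1])
Closest point on segment: (0.9, -25.6)
Distance: 33.6757

33.6757


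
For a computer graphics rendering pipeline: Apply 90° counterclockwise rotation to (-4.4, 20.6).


90° CCW: (x,y) -> (-y, x)
(-4.4,20.6) -> (-20.6, -4.4)

(-20.6, -4.4)


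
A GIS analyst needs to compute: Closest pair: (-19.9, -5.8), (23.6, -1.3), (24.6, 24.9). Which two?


d(P0,P1) = 43.7321, d(P0,P2) = 54.0624, d(P1,P2) = 26.2191
Closest: P1 and P2

Closest pair: (23.6, -1.3) and (24.6, 24.9), distance = 26.2191


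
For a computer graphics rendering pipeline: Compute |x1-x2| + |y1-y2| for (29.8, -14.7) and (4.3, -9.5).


|29.8-4.3| + |(-14.7)-(-9.5)| = 25.5 + 5.2 = 30.7

30.7


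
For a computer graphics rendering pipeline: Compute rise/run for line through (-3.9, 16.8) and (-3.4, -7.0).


slope = (y2-y1)/(x2-x1) = ((-7)-16.8)/((-3.4)-(-3.9)) = (-23.8)/0.5 = -47.6

-47.6


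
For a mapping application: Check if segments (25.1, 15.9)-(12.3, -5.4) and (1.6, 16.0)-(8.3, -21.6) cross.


Cross products: d1=882.93, d2=258.94, d3=-501.83, d4=122.16
d1*d2 < 0 and d3*d4 < 0? no

No, they don't intersect


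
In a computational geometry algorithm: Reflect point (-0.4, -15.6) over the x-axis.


Reflection over x-axis: (x,y) -> (x,-y)
(-0.4, -15.6) -> (-0.4, 15.6)

(-0.4, 15.6)


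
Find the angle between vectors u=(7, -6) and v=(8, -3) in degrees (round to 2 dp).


u.v = 74, |u| = sqrt(85) = 9.2195, |v| = sqrt(73) = 8.544
cos(theta) = u.v/(|u||v|) = 74/sqrt(6205) = 0.939422
theta = acos(0.939422) = 20.05 degrees

20.05 degrees


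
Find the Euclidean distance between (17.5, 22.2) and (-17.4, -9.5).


dx=-34.9, dy=-31.7
d^2 = (-34.9)^2 + (-31.7)^2 = 2222.9
d = sqrt(2222.9) = 47.1476

47.1476


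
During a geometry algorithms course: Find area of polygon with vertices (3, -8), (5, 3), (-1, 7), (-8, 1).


Shoelace sum: (3*3 - 5*(-8)) + (5*7 - (-1)*3) + ((-1)*1 - (-8)*7) + ((-8)*(-8) - 3*1)
= 203
Area = |203|/2 = 101.5

101.5


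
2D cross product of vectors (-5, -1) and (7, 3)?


u x v = u_x*v_y - u_y*v_x = (-5)*3 - (-1)*7
= (-15) - (-7) = -8

-8


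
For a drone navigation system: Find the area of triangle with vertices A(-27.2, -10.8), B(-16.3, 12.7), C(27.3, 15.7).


Area = |x_A(y_B-y_C) + x_B(y_C-y_A) + x_C(y_A-y_B)|/2
= |81.6 + (-431.95) + (-641.55)|/2
= 991.9/2 = 495.95

495.95


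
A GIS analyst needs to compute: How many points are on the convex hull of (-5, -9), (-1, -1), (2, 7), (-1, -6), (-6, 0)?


Convex hull vertices (CCW): (-6, 0), (-5, -9), (-1, -6), (2, 7)
Count = 4

4


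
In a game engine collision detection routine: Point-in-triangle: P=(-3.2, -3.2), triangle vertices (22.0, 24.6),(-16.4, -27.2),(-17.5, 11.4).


Cross products: AB x AP = -237.84, BC x BP = -535.92, CA x CP = -765.46
All same sign? yes

Yes, inside


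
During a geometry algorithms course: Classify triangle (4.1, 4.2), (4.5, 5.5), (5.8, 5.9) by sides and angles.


Side lengths squared: AB^2=1.85, BC^2=1.85, CA^2=5.78
Sorted: [1.85, 1.85, 5.78]
By sides: Isosceles, By angles: Obtuse

Isosceles, Obtuse


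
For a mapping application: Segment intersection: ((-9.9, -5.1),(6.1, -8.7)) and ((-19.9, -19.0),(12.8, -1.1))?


Cross products: d1=275.53, d2=-128.59, d3=-258.4, d4=145.72
d1*d2 < 0 and d3*d4 < 0? yes

Yes, they intersect


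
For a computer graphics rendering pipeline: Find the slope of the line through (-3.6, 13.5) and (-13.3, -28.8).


slope = (y2-y1)/(x2-x1) = ((-28.8)-13.5)/((-13.3)-(-3.6)) = (-42.3)/(-9.7) = 4.3608

4.3608


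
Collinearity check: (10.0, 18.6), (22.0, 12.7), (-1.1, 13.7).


Cross product: (22-10)*(13.7-18.6) - (12.7-18.6)*((-1.1)-10)
= -124.29

No, not collinear


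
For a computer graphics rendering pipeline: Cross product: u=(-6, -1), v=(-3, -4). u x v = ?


u x v = u_x*v_y - u_y*v_x = (-6)*(-4) - (-1)*(-3)
= 24 - 3 = 21

21


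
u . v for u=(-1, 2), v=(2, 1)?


u . v = u_x*v_x + u_y*v_y = (-1)*2 + 2*1
= (-2) + 2 = 0

0


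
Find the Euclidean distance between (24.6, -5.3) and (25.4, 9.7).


dx=0.8, dy=15
d^2 = 0.8^2 + 15^2 = 225.64
d = sqrt(225.64) = 15.0213

15.0213


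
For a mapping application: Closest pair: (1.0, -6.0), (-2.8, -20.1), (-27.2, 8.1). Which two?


d(P0,P1) = 14.6031, d(P0,P2) = 31.5286, d(P1,P2) = 37.2907
Closest: P0 and P1

Closest pair: (1.0, -6.0) and (-2.8, -20.1), distance = 14.6031


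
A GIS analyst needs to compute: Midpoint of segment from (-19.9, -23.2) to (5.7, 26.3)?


M = (((-19.9)+5.7)/2, ((-23.2)+26.3)/2)
= (-7.1, 1.55)

(-7.1, 1.55)


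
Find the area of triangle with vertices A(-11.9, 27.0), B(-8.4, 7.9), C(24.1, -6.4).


Area = |x_A(y_B-y_C) + x_B(y_C-y_A) + x_C(y_A-y_B)|/2
= |(-170.17) + 280.56 + 460.31|/2
= 570.7/2 = 285.35

285.35


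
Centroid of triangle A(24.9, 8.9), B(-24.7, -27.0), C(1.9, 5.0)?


Centroid = ((x_A+x_B+x_C)/3, (y_A+y_B+y_C)/3)
= ((24.9+(-24.7)+1.9)/3, (8.9+(-27)+5)/3)
= (0.7, -4.3667)

(0.7, -4.3667)


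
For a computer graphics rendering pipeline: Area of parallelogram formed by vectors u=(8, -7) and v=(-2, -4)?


|u x v| = |8*(-4) - (-7)*(-2)|
= |(-32) - 14| = 46

46


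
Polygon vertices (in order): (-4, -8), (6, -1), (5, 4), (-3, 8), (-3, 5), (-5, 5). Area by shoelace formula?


Shoelace sum: ((-4)*(-1) - 6*(-8)) + (6*4 - 5*(-1)) + (5*8 - (-3)*4) + ((-3)*5 - (-3)*8) + ((-3)*5 - (-5)*5) + ((-5)*(-8) - (-4)*5)
= 212
Area = |212|/2 = 106

106


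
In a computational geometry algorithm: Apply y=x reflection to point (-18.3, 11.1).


Reflection over y=x: (x,y) -> (y,x)
(-18.3, 11.1) -> (11.1, -18.3)

(11.1, -18.3)


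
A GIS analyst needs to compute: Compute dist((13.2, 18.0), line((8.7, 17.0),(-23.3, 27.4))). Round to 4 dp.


|cross product| = 78.8
|line direction| = sqrt(1132.16) = 33.6476
Distance = 78.8/sqrt(1132.16) = 2.3419

2.3419


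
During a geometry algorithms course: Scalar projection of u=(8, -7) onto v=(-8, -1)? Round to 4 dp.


u.v = -57, |v| = sqrt(65) = 8.0623
Scalar projection = u.v / |v| = -57 / sqrt(65) = -7.07

-7.07


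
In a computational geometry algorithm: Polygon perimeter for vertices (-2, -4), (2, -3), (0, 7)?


Sides: (-2, -4)->(2, -3): sqrt(17) = 4.123106, (2, -3)->(0, 7): sqrt(104) = 10.198039, (0, 7)->(-2, -4): sqrt(125) = 11.18034
Sum = 25.501485
Perimeter = 25.5015

25.5015


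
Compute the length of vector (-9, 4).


|u| = sqrt((-9)^2 + 4^2) = sqrt(97) = 9.8489

9.8489


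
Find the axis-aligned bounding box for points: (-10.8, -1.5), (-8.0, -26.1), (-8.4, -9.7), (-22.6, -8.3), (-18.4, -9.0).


x range: [-22.6, -8]
y range: [-26.1, -1.5]
Bounding box: (-22.6,-26.1) to (-8,-1.5)

(-22.6,-26.1) to (-8,-1.5)


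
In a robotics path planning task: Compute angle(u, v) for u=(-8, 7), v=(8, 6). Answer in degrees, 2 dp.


u.v = -22, |u| = sqrt(113) = 10.6301, |v| = sqrt(100) = 10
cos(theta) = u.v/(|u||v|) = -22/sqrt(11300) = -0.206959
theta = acos(-0.206959) = 101.94 degrees

101.94 degrees


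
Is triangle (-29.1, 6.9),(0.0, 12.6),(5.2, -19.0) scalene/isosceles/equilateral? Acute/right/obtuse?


Side lengths squared: AB^2=879.3, BC^2=1025.6, CA^2=1847.3
Sorted: [879.3, 1025.6, 1847.3]
By sides: Scalene, By angles: Acute

Scalene, Acute


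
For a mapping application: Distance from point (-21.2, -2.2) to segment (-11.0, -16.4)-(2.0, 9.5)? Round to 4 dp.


Project P onto AB: t = 0.28 (clamped to [0,1])
Closest point on segment: (-7.3595, -9.147)
Distance: 15.4861

15.4861


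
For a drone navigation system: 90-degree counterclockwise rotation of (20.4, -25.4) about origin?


90° CCW: (x,y) -> (-y, x)
(20.4,-25.4) -> (25.4, 20.4)

(25.4, 20.4)


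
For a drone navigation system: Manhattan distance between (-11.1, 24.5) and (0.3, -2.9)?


|(-11.1)-0.3| + |24.5-(-2.9)| = 11.4 + 27.4 = 38.8

38.8


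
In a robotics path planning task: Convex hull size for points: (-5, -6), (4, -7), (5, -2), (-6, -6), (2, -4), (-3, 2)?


Convex hull vertices (CCW): (-6, -6), (4, -7), (5, -2), (-3, 2)
Count = 4

4


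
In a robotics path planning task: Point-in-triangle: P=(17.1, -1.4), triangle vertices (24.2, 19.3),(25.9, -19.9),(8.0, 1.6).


Cross products: AB x AP = -313.51, BC x BP = -141.95, CA x CP = -209.67
All same sign? yes

Yes, inside


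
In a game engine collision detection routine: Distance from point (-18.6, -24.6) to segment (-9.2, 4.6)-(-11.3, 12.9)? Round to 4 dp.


Project P onto AB: t = 0 (clamped to [0,1])
Closest point on segment: (-9.2, 4.6)
Distance: 30.6757

30.6757


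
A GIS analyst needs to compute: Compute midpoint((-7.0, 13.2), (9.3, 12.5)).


M = (((-7)+9.3)/2, (13.2+12.5)/2)
= (1.15, 12.85)

(1.15, 12.85)


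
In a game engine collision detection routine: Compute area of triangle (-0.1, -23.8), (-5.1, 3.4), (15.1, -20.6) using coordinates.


Area = |x_A(y_B-y_C) + x_B(y_C-y_A) + x_C(y_A-y_B)|/2
= |(-2.4) + (-16.32) + (-410.72)|/2
= 429.44/2 = 214.72

214.72


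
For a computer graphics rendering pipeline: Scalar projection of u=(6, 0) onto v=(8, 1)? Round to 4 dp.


u.v = 48, |v| = sqrt(65) = 8.0623
Scalar projection = u.v / |v| = 48 / sqrt(65) = 5.9537

5.9537


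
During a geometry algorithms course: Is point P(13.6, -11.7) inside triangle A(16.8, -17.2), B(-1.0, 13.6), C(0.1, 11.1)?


Cross products: AB x AP = 0.66, BC x BP = 8.67, CA x CP = 1.29
All same sign? yes

Yes, inside


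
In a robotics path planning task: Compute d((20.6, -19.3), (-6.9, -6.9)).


dx=-27.5, dy=12.4
d^2 = (-27.5)^2 + 12.4^2 = 910.01
d = sqrt(910.01) = 30.1664

30.1664


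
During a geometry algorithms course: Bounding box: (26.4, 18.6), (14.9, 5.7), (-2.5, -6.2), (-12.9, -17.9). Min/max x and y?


x range: [-12.9, 26.4]
y range: [-17.9, 18.6]
Bounding box: (-12.9,-17.9) to (26.4,18.6)

(-12.9,-17.9) to (26.4,18.6)


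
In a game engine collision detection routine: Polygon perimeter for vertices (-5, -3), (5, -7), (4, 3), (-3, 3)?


Sides: (-5, -3)->(5, -7): sqrt(116) = 10.77033, (5, -7)->(4, 3): sqrt(101) = 10.049876, (4, 3)->(-3, 3): sqrt(49) = 7, (-3, 3)->(-5, -3): sqrt(40) = 6.324555
Sum = 34.144761
Perimeter = 34.1448

34.1448


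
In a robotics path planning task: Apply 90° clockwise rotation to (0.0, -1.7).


90° CW: (x,y) -> (y, -x)
(0,-1.7) -> (-1.7, 0)

(-1.7, 0)


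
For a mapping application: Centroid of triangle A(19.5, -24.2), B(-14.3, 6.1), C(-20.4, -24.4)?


Centroid = ((x_A+x_B+x_C)/3, (y_A+y_B+y_C)/3)
= ((19.5+(-14.3)+(-20.4))/3, ((-24.2)+6.1+(-24.4))/3)
= (-5.0667, -14.1667)

(-5.0667, -14.1667)


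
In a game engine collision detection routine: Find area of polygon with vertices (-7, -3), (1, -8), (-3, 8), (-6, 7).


Shoelace sum: ((-7)*(-8) - 1*(-3)) + (1*8 - (-3)*(-8)) + ((-3)*7 - (-6)*8) + ((-6)*(-3) - (-7)*7)
= 137
Area = |137|/2 = 68.5

68.5


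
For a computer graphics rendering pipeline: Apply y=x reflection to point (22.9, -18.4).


Reflection over y=x: (x,y) -> (y,x)
(22.9, -18.4) -> (-18.4, 22.9)

(-18.4, 22.9)


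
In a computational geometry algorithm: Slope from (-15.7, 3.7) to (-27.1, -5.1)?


slope = (y2-y1)/(x2-x1) = ((-5.1)-3.7)/((-27.1)-(-15.7)) = (-8.8)/(-11.4) = 0.7719

0.7719


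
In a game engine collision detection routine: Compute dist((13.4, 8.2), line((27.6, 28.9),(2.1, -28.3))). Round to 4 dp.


|cross product| = 284.39
|line direction| = sqrt(3922.09) = 62.6266
Distance = 284.39/sqrt(3922.09) = 4.541

4.541


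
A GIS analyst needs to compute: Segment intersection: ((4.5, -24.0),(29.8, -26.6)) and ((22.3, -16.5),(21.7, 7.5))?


Cross products: d1=431.7, d2=-173.94, d3=236.03, d4=841.67
d1*d2 < 0 and d3*d4 < 0? no

No, they don't intersect


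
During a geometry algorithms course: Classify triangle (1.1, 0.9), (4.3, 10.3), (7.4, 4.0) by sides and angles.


Side lengths squared: AB^2=98.6, BC^2=49.3, CA^2=49.3
Sorted: [49.3, 49.3, 98.6]
By sides: Isosceles, By angles: Right

Isosceles, Right


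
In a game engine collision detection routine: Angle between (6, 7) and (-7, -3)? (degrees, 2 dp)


u.v = -63, |u| = sqrt(85) = 9.2195, |v| = sqrt(58) = 7.6158
cos(theta) = u.v/(|u||v|) = -63/sqrt(4930) = -0.897257
theta = acos(-0.897257) = 153.8 degrees

153.8 degrees


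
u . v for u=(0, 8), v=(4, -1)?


u . v = u_x*v_x + u_y*v_y = 0*4 + 8*(-1)
= 0 + (-8) = -8

-8


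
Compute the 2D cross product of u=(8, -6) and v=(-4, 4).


u x v = u_x*v_y - u_y*v_x = 8*4 - (-6)*(-4)
= 32 - 24 = 8

8


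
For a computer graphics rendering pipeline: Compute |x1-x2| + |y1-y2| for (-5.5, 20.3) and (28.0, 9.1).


|(-5.5)-28| + |20.3-9.1| = 33.5 + 11.2 = 44.7

44.7


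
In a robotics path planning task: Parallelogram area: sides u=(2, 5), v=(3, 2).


|u x v| = |2*2 - 5*3|
= |4 - 15| = 11

11


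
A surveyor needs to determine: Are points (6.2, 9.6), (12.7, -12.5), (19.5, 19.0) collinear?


Cross product: (12.7-6.2)*(19-9.6) - ((-12.5)-9.6)*(19.5-6.2)
= 355.03

No, not collinear


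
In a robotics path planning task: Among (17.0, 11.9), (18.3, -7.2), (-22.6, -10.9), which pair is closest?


d(P0,P1) = 19.1442, d(P0,P2) = 45.6946, d(P1,P2) = 41.067
Closest: P0 and P1

Closest pair: (17.0, 11.9) and (18.3, -7.2), distance = 19.1442


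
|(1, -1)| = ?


|u| = sqrt(1^2 + (-1)^2) = sqrt(2) = 1.4142

1.4142


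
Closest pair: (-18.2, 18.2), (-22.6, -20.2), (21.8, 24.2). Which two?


d(P0,P1) = 38.6513, d(P0,P2) = 40.4475, d(P1,P2) = 62.7911
Closest: P0 and P1

Closest pair: (-18.2, 18.2) and (-22.6, -20.2), distance = 38.6513


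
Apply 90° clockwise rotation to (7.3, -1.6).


90° CW: (x,y) -> (y, -x)
(7.3,-1.6) -> (-1.6, -7.3)

(-1.6, -7.3)


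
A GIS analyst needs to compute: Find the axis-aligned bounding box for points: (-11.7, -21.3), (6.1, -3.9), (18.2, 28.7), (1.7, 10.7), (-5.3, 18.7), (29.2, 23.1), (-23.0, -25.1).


x range: [-23, 29.2]
y range: [-25.1, 28.7]
Bounding box: (-23,-25.1) to (29.2,28.7)

(-23,-25.1) to (29.2,28.7)


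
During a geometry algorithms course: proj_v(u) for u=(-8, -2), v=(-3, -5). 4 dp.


u.v = 34, |v| = sqrt(34) = 5.831
Scalar projection = u.v / |v| = 34 / sqrt(34) = 5.831

5.831


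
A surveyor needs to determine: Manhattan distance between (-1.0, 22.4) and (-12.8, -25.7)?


|(-1)-(-12.8)| + |22.4-(-25.7)| = 11.8 + 48.1 = 59.9

59.9


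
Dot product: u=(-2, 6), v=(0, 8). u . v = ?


u . v = u_x*v_x + u_y*v_y = (-2)*0 + 6*8
= 0 + 48 = 48

48


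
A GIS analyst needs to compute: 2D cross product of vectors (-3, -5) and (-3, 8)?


u x v = u_x*v_y - u_y*v_x = (-3)*8 - (-5)*(-3)
= (-24) - 15 = -39

-39


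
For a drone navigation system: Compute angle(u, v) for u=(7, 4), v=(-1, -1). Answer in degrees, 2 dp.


u.v = -11, |u| = sqrt(65) = 8.0623, |v| = sqrt(2) = 1.4142
cos(theta) = u.v/(|u||v|) = -11/sqrt(130) = -0.964764
theta = acos(-0.964764) = 164.74 degrees

164.74 degrees


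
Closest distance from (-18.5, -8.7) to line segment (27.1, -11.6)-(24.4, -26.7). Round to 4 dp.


Project P onto AB: t = 0.3371 (clamped to [0,1])
Closest point on segment: (26.1897, -16.6909)
Distance: 45.3985

45.3985


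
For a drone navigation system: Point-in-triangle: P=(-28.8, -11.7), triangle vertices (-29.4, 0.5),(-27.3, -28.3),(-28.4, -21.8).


Cross products: AB x AP = -8.34, BC x BP = -8.51, CA x CP = -1.18
All same sign? yes

Yes, inside


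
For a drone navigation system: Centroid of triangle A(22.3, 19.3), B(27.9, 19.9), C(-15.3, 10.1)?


Centroid = ((x_A+x_B+x_C)/3, (y_A+y_B+y_C)/3)
= ((22.3+27.9+(-15.3))/3, (19.3+19.9+10.1)/3)
= (11.6333, 16.4333)

(11.6333, 16.4333)


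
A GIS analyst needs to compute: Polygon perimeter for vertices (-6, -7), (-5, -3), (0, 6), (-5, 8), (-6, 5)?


Sides: (-6, -7)->(-5, -3): sqrt(17) = 4.123106, (-5, -3)->(0, 6): sqrt(106) = 10.29563, (0, 6)->(-5, 8): sqrt(29) = 5.385165, (-5, 8)->(-6, 5): sqrt(10) = 3.162278, (-6, 5)->(-6, -7): sqrt(144) = 12
Sum = 34.966179
Perimeter = 34.9662

34.9662


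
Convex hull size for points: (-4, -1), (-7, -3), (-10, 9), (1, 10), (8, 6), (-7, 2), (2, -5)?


Convex hull vertices (CCW): (-10, 9), (-7, -3), (2, -5), (8, 6), (1, 10)
Count = 5

5


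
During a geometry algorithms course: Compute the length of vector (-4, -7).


|u| = sqrt((-4)^2 + (-7)^2) = sqrt(65) = 8.0623

8.0623


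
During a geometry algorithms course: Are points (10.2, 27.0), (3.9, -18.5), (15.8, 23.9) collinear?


Cross product: (3.9-10.2)*(23.9-27) - ((-18.5)-27)*(15.8-10.2)
= 274.33

No, not collinear


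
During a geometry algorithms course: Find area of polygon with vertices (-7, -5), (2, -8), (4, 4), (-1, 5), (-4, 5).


Shoelace sum: ((-7)*(-8) - 2*(-5)) + (2*4 - 4*(-8)) + (4*5 - (-1)*4) + ((-1)*5 - (-4)*5) + ((-4)*(-5) - (-7)*5)
= 200
Area = |200|/2 = 100

100


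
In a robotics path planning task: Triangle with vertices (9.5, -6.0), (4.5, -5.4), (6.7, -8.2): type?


Side lengths squared: AB^2=25.36, BC^2=12.68, CA^2=12.68
Sorted: [12.68, 12.68, 25.36]
By sides: Isosceles, By angles: Right

Isosceles, Right


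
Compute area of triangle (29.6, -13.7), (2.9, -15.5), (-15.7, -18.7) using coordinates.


Area = |x_A(y_B-y_C) + x_B(y_C-y_A) + x_C(y_A-y_B)|/2
= |94.72 + (-14.5) + (-28.26)|/2
= 51.96/2 = 25.98

25.98


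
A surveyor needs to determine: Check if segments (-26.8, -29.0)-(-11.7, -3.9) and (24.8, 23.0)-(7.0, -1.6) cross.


Cross products: d1=-343.76, d2=-419.08, d3=-509.96, d4=-434.64
d1*d2 < 0 and d3*d4 < 0? no

No, they don't intersect


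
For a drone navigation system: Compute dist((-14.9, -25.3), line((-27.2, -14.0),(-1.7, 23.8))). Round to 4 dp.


|cross product| = 753.09
|line direction| = sqrt(2079.09) = 45.597
Distance = 753.09/sqrt(2079.09) = 16.5162

16.5162


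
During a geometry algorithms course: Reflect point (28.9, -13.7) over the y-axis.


Reflection over y-axis: (x,y) -> (-x,y)
(28.9, -13.7) -> (-28.9, -13.7)

(-28.9, -13.7)


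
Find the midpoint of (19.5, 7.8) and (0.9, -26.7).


M = ((19.5+0.9)/2, (7.8+(-26.7))/2)
= (10.2, -9.45)

(10.2, -9.45)


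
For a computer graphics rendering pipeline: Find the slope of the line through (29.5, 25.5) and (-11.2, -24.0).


slope = (y2-y1)/(x2-x1) = ((-24)-25.5)/((-11.2)-29.5) = (-49.5)/(-40.7) = 1.2162

1.2162


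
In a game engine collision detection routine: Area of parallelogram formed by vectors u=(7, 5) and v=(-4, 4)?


|u x v| = |7*4 - 5*(-4)|
= |28 - (-20)| = 48

48


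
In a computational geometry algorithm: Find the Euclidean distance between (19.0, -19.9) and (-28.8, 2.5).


dx=-47.8, dy=22.4
d^2 = (-47.8)^2 + 22.4^2 = 2786.6
d = sqrt(2786.6) = 52.7883

52.7883


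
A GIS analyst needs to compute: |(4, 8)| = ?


|u| = sqrt(4^2 + 8^2) = sqrt(80) = 8.9443

8.9443


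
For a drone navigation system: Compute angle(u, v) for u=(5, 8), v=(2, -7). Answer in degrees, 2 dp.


u.v = -46, |u| = sqrt(89) = 9.434, |v| = sqrt(53) = 7.2801
cos(theta) = u.v/(|u||v|) = -46/sqrt(4717) = -0.669769
theta = acos(-0.669769) = 132.05 degrees

132.05 degrees


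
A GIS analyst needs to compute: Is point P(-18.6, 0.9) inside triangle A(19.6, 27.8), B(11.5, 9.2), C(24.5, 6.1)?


Cross products: AB x AP = -492.63, BC x BP = -201.21, CA x CP = 960.75
All same sign? no

No, outside


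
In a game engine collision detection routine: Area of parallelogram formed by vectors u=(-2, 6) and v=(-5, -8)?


|u x v| = |(-2)*(-8) - 6*(-5)|
= |16 - (-30)| = 46

46


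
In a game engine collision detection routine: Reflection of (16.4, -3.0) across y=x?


Reflection over y=x: (x,y) -> (y,x)
(16.4, -3) -> (-3, 16.4)

(-3, 16.4)


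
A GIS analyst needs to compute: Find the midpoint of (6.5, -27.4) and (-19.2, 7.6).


M = ((6.5+(-19.2))/2, ((-27.4)+7.6)/2)
= (-6.35, -9.9)

(-6.35, -9.9)


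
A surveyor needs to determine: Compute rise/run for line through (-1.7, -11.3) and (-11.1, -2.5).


slope = (y2-y1)/(x2-x1) = ((-2.5)-(-11.3))/((-11.1)-(-1.7)) = 8.8/(-9.4) = -0.9362

-0.9362


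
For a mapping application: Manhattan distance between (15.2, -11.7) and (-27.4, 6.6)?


|15.2-(-27.4)| + |(-11.7)-6.6| = 42.6 + 18.3 = 60.9

60.9


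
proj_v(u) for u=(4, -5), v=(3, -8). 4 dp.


u.v = 52, |v| = sqrt(73) = 8.544
Scalar projection = u.v / |v| = 52 / sqrt(73) = 6.0861

6.0861


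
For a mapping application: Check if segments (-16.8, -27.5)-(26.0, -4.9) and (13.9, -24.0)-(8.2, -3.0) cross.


Cross products: d1=664.65, d2=-362.97, d3=-544.02, d4=483.6
d1*d2 < 0 and d3*d4 < 0? yes

Yes, they intersect


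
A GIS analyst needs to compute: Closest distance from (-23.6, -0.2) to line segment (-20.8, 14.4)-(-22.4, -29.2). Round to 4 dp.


Project P onto AB: t = 0.3368 (clamped to [0,1])
Closest point on segment: (-21.3388, -0.283)
Distance: 2.2627

2.2627


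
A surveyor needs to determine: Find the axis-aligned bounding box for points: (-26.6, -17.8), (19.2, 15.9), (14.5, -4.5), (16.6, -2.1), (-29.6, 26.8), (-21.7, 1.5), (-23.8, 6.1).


x range: [-29.6, 19.2]
y range: [-17.8, 26.8]
Bounding box: (-29.6,-17.8) to (19.2,26.8)

(-29.6,-17.8) to (19.2,26.8)


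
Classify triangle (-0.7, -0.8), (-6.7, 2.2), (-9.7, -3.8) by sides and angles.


Side lengths squared: AB^2=45, BC^2=45, CA^2=90
Sorted: [45, 45, 90]
By sides: Isosceles, By angles: Right

Isosceles, Right


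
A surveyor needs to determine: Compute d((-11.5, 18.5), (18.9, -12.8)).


dx=30.4, dy=-31.3
d^2 = 30.4^2 + (-31.3)^2 = 1903.85
d = sqrt(1903.85) = 43.6331

43.6331


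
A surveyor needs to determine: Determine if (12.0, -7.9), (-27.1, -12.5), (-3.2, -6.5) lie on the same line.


Cross product: ((-27.1)-12)*((-6.5)-(-7.9)) - ((-12.5)-(-7.9))*((-3.2)-12)
= -124.66

No, not collinear


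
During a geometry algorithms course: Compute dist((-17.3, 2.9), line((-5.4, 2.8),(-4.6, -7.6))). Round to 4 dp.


|cross product| = 123.68
|line direction| = sqrt(108.8) = 10.4307
Distance = 123.68/sqrt(108.8) = 11.8573

11.8573


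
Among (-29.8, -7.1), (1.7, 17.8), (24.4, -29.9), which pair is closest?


d(P0,P1) = 40.153, d(P0,P2) = 58.8003, d(P1,P2) = 52.8259
Closest: P0 and P1

Closest pair: (-29.8, -7.1) and (1.7, 17.8), distance = 40.153


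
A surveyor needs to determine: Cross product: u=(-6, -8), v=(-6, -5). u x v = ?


u x v = u_x*v_y - u_y*v_x = (-6)*(-5) - (-8)*(-6)
= 30 - 48 = -18

-18


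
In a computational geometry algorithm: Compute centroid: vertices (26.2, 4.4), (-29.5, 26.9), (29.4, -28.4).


Centroid = ((x_A+x_B+x_C)/3, (y_A+y_B+y_C)/3)
= ((26.2+(-29.5)+29.4)/3, (4.4+26.9+(-28.4))/3)
= (8.7, 0.9667)

(8.7, 0.9667)


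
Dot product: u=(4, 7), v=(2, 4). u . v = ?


u . v = u_x*v_x + u_y*v_y = 4*2 + 7*4
= 8 + 28 = 36

36


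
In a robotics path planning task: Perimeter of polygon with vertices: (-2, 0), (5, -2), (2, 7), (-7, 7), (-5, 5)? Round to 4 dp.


Sides: (-2, 0)->(5, -2): sqrt(53) = 7.28011, (5, -2)->(2, 7): sqrt(90) = 9.486833, (2, 7)->(-7, 7): sqrt(81) = 9, (-7, 7)->(-5, 5): sqrt(8) = 2.828427, (-5, 5)->(-2, 0): sqrt(34) = 5.830952
Sum = 34.426322
Perimeter = 34.4263

34.4263


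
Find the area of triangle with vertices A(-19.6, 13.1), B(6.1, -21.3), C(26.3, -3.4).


Area = |x_A(y_B-y_C) + x_B(y_C-y_A) + x_C(y_A-y_B)|/2
= |350.84 + (-100.65) + 904.72|/2
= 1154.91/2 = 577.455

577.455


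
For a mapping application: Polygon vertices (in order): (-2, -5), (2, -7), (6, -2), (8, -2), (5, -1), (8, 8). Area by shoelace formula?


Shoelace sum: ((-2)*(-7) - 2*(-5)) + (2*(-2) - 6*(-7)) + (6*(-2) - 8*(-2)) + (8*(-1) - 5*(-2)) + (5*8 - 8*(-1)) + (8*(-5) - (-2)*8)
= 92
Area = |92|/2 = 46

46


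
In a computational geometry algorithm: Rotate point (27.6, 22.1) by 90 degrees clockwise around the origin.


90° CW: (x,y) -> (y, -x)
(27.6,22.1) -> (22.1, -27.6)

(22.1, -27.6)


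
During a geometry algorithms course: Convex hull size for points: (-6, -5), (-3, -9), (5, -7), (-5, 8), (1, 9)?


Convex hull vertices (CCW): (-6, -5), (-3, -9), (5, -7), (1, 9), (-5, 8)
Count = 5

5


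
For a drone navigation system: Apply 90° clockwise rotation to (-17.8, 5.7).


90° CW: (x,y) -> (y, -x)
(-17.8,5.7) -> (5.7, 17.8)

(5.7, 17.8)


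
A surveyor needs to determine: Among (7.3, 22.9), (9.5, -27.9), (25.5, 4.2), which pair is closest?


d(P0,P1) = 50.8476, d(P0,P2) = 26.0946, d(P1,P2) = 35.8666
Closest: P0 and P2

Closest pair: (7.3, 22.9) and (25.5, 4.2), distance = 26.0946


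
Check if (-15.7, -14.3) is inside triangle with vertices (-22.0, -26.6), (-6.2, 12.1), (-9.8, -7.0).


Cross products: AB x AP = -49.47, BC x BP = -86.41, CA x CP = -26.58
All same sign? yes

Yes, inside


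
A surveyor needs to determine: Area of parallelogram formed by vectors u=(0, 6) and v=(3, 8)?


|u x v| = |0*8 - 6*3|
= |0 - 18| = 18

18


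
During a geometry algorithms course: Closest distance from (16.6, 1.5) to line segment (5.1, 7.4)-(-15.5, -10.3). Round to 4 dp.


Project P onto AB: t = 0 (clamped to [0,1])
Closest point on segment: (5.1, 7.4)
Distance: 12.9252

12.9252


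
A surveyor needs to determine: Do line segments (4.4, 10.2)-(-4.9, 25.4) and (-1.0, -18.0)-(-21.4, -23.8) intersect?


Cross products: d1=-543.96, d2=-907.98, d3=344.34, d4=708.36
d1*d2 < 0 and d3*d4 < 0? no

No, they don't intersect


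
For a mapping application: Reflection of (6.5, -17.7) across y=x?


Reflection over y=x: (x,y) -> (y,x)
(6.5, -17.7) -> (-17.7, 6.5)

(-17.7, 6.5)


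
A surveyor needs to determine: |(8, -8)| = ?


|u| = sqrt(8^2 + (-8)^2) = sqrt(128) = 11.3137

11.3137


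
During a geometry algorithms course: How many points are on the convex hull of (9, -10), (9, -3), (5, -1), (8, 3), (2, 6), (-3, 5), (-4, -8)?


Convex hull vertices (CCW): (-4, -8), (9, -10), (9, -3), (8, 3), (2, 6), (-3, 5)
Count = 6

6


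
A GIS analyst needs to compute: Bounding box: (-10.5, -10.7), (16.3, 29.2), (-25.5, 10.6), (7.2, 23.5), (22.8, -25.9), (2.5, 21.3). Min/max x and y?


x range: [-25.5, 22.8]
y range: [-25.9, 29.2]
Bounding box: (-25.5,-25.9) to (22.8,29.2)

(-25.5,-25.9) to (22.8,29.2)


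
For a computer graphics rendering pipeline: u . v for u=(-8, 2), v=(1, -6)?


u . v = u_x*v_x + u_y*v_y = (-8)*1 + 2*(-6)
= (-8) + (-12) = -20

-20


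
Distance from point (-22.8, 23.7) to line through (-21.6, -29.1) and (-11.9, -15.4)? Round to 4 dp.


|cross product| = 528.6
|line direction| = sqrt(281.78) = 16.7863
Distance = 528.6/sqrt(281.78) = 31.49

31.49


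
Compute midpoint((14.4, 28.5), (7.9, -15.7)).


M = ((14.4+7.9)/2, (28.5+(-15.7))/2)
= (11.15, 6.4)

(11.15, 6.4)


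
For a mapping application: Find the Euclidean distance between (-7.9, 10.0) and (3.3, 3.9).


dx=11.2, dy=-6.1
d^2 = 11.2^2 + (-6.1)^2 = 162.65
d = sqrt(162.65) = 12.7534

12.7534


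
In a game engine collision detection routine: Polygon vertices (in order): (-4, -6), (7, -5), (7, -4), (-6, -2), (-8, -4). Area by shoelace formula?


Shoelace sum: ((-4)*(-5) - 7*(-6)) + (7*(-4) - 7*(-5)) + (7*(-2) - (-6)*(-4)) + ((-6)*(-4) - (-8)*(-2)) + ((-8)*(-6) - (-4)*(-4))
= 71
Area = |71|/2 = 35.5

35.5


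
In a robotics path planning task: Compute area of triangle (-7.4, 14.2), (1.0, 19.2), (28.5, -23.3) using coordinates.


Area = |x_A(y_B-y_C) + x_B(y_C-y_A) + x_C(y_A-y_B)|/2
= |(-314.5) + (-37.5) + (-142.5)|/2
= 494.5/2 = 247.25

247.25


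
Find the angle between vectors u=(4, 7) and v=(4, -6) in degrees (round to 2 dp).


u.v = -26, |u| = sqrt(65) = 8.0623, |v| = sqrt(52) = 7.2111
cos(theta) = u.v/(|u||v|) = -26/sqrt(3380) = -0.447214
theta = acos(-0.447214) = 116.57 degrees

116.57 degrees


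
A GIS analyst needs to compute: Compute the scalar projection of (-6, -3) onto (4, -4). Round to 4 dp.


u.v = -12, |v| = sqrt(32) = 5.6569
Scalar projection = u.v / |v| = -12 / sqrt(32) = -2.1213

-2.1213


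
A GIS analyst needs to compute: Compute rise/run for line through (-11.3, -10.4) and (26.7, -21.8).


slope = (y2-y1)/(x2-x1) = ((-21.8)-(-10.4))/(26.7-(-11.3)) = (-11.4)/38 = -0.3

-0.3


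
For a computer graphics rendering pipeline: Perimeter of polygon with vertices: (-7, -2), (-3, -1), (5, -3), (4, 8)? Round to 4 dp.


Sides: (-7, -2)->(-3, -1): sqrt(17) = 4.123106, (-3, -1)->(5, -3): sqrt(68) = 8.246211, (5, -3)->(4, 8): sqrt(122) = 11.045361, (4, 8)->(-7, -2): sqrt(221) = 14.866069
Sum = 38.280747
Perimeter = 38.2807

38.2807


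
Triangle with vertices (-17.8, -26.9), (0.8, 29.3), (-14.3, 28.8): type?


Side lengths squared: AB^2=3504.4, BC^2=228.26, CA^2=3114.74
Sorted: [228.26, 3114.74, 3504.4]
By sides: Scalene, By angles: Obtuse

Scalene, Obtuse


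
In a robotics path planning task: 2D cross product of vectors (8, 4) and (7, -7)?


u x v = u_x*v_y - u_y*v_x = 8*(-7) - 4*7
= (-56) - 28 = -84

-84


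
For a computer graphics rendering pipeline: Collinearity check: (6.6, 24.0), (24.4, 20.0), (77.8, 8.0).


Cross product: (24.4-6.6)*(8-24) - (20-24)*(77.8-6.6)
= 0

Yes, collinear


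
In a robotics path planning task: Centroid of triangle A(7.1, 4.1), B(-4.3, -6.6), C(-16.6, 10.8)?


Centroid = ((x_A+x_B+x_C)/3, (y_A+y_B+y_C)/3)
= ((7.1+(-4.3)+(-16.6))/3, (4.1+(-6.6)+10.8)/3)
= (-4.6, 2.7667)

(-4.6, 2.7667)


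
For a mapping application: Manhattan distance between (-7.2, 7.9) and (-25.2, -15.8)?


|(-7.2)-(-25.2)| + |7.9-(-15.8)| = 18 + 23.7 = 41.7

41.7


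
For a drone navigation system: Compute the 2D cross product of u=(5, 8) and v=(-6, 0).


u x v = u_x*v_y - u_y*v_x = 5*0 - 8*(-6)
= 0 - (-48) = 48

48


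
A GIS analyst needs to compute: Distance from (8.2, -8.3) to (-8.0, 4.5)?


dx=-16.2, dy=12.8
d^2 = (-16.2)^2 + 12.8^2 = 426.28
d = sqrt(426.28) = 20.6465

20.6465


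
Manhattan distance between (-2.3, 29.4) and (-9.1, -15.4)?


|(-2.3)-(-9.1)| + |29.4-(-15.4)| = 6.8 + 44.8 = 51.6

51.6


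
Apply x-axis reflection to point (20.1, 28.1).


Reflection over x-axis: (x,y) -> (x,-y)
(20.1, 28.1) -> (20.1, -28.1)

(20.1, -28.1)


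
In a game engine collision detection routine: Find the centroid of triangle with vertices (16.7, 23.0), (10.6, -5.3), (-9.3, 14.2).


Centroid = ((x_A+x_B+x_C)/3, (y_A+y_B+y_C)/3)
= ((16.7+10.6+(-9.3))/3, (23+(-5.3)+14.2)/3)
= (6, 10.6333)

(6, 10.6333)


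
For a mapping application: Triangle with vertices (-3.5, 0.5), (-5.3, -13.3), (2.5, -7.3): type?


Side lengths squared: AB^2=193.68, BC^2=96.84, CA^2=96.84
Sorted: [96.84, 96.84, 193.68]
By sides: Isosceles, By angles: Right

Isosceles, Right


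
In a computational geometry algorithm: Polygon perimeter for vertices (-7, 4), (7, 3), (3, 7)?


Sides: (-7, 4)->(7, 3): sqrt(197) = 14.035669, (7, 3)->(3, 7): sqrt(32) = 5.656854, (3, 7)->(-7, 4): sqrt(109) = 10.440307
Sum = 30.13283
Perimeter = 30.1328

30.1328


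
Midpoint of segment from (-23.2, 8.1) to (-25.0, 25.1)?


M = (((-23.2)+(-25))/2, (8.1+25.1)/2)
= (-24.1, 16.6)

(-24.1, 16.6)


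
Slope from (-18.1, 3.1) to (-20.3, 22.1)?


slope = (y2-y1)/(x2-x1) = (22.1-3.1)/((-20.3)-(-18.1)) = 19/(-2.2) = -8.6364

-8.6364


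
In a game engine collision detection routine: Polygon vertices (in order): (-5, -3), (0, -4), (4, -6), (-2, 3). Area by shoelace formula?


Shoelace sum: ((-5)*(-4) - 0*(-3)) + (0*(-6) - 4*(-4)) + (4*3 - (-2)*(-6)) + ((-2)*(-3) - (-5)*3)
= 57
Area = |57|/2 = 28.5

28.5


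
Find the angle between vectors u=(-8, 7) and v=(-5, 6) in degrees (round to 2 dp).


u.v = 82, |u| = sqrt(113) = 10.6301, |v| = sqrt(61) = 7.8102
cos(theta) = u.v/(|u||v|) = 82/sqrt(6893) = 0.987665
theta = acos(0.987665) = 9.01 degrees

9.01 degrees


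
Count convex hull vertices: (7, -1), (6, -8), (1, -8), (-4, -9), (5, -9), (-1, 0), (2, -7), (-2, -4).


Convex hull vertices (CCW): (-4, -9), (5, -9), (6, -8), (7, -1), (-1, 0)
Count = 5

5


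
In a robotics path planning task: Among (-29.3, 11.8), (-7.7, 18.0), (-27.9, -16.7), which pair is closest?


d(P0,P1) = 22.4722, d(P0,P2) = 28.5344, d(P1,P2) = 40.1513
Closest: P0 and P1

Closest pair: (-29.3, 11.8) and (-7.7, 18.0), distance = 22.4722


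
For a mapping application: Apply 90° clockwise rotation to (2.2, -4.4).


90° CW: (x,y) -> (y, -x)
(2.2,-4.4) -> (-4.4, -2.2)

(-4.4, -2.2)


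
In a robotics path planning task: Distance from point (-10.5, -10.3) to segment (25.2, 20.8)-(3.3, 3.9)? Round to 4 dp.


Project P onto AB: t = 1 (clamped to [0,1])
Closest point on segment: (3.3, 3.9)
Distance: 19.801

19.801


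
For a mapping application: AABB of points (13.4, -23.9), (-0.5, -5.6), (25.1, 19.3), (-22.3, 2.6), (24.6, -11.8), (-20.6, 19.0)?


x range: [-22.3, 25.1]
y range: [-23.9, 19.3]
Bounding box: (-22.3,-23.9) to (25.1,19.3)

(-22.3,-23.9) to (25.1,19.3)


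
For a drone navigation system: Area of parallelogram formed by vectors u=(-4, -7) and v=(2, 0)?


|u x v| = |(-4)*0 - (-7)*2|
= |0 - (-14)| = 14

14


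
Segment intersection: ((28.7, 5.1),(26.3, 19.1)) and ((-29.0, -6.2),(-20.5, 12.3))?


Cross products: d1=-971.4, d2=-808, d3=834.92, d4=671.52
d1*d2 < 0 and d3*d4 < 0? no

No, they don't intersect


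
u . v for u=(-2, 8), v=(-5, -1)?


u . v = u_x*v_x + u_y*v_y = (-2)*(-5) + 8*(-1)
= 10 + (-8) = 2

2


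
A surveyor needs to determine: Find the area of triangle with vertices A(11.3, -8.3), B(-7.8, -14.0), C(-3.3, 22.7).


Area = |x_A(y_B-y_C) + x_B(y_C-y_A) + x_C(y_A-y_B)|/2
= |(-414.71) + (-241.8) + (-18.81)|/2
= 675.32/2 = 337.66

337.66


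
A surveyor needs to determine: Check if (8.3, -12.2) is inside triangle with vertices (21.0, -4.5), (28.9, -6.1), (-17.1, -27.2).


Cross products: AB x AP = -81.15, BC x BP = -154.06, CA x CP = -5.08
All same sign? yes

Yes, inside


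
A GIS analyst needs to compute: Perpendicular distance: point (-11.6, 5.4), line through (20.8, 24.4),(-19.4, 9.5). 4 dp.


|cross product| = 281.04
|line direction| = sqrt(1838.05) = 42.8725
Distance = 281.04/sqrt(1838.05) = 6.5553

6.5553


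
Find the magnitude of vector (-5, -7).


|u| = sqrt((-5)^2 + (-7)^2) = sqrt(74) = 8.6023

8.6023
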